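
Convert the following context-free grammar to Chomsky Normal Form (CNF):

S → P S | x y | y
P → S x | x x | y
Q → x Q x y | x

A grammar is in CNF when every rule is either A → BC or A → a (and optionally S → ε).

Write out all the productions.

TX → x; TY → y; S → y; P → y; Q → x; S → P S; S → TX TY; P → S TX; P → TX TX; Q → TX X0; X0 → Q X1; X1 → TX TY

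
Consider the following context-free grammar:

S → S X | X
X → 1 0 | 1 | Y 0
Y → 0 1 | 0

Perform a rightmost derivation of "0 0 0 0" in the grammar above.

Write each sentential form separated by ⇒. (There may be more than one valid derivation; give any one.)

S ⇒ S X ⇒ S Y 0 ⇒ S 0 0 ⇒ X 0 0 ⇒ Y 0 0 0 ⇒ 0 0 0 0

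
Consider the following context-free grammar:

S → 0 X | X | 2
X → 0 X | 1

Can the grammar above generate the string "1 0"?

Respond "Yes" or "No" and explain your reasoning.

No - no valid derivation exists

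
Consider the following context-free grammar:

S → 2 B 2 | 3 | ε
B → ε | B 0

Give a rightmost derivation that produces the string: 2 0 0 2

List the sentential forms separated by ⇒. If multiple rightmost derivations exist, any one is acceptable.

S ⇒ 2 B 2 ⇒ 2 B 0 2 ⇒ 2 B 0 0 2 ⇒ 2 0 0 2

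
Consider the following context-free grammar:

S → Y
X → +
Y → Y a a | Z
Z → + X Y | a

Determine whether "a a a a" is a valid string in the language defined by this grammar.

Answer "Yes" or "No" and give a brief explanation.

No - no valid derivation exists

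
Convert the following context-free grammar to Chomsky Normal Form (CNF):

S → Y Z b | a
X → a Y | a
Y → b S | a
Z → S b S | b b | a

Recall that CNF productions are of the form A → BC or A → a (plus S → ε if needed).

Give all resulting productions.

TB → b; S → a; TA → a; X → a; Y → a; Z → a; S → Y X0; X0 → Z TB; X → TA Y; Y → TB S; Z → S X1; X1 → TB S; Z → TB TB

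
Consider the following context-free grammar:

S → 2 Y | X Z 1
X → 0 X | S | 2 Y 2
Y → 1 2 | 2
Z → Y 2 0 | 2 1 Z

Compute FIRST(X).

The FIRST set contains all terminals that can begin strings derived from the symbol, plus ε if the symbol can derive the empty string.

We compute FIRST(X) using the standard algorithm.
FIRST(S) = {0, 2}
FIRST(X) = {0, 2}
FIRST(Y) = {1, 2}
FIRST(Z) = {1, 2}
Therefore, FIRST(X) = {0, 2}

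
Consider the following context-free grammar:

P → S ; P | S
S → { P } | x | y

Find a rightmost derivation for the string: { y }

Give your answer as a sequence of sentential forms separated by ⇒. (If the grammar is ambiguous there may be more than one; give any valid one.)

P ⇒ S ⇒ { P } ⇒ { S } ⇒ { y }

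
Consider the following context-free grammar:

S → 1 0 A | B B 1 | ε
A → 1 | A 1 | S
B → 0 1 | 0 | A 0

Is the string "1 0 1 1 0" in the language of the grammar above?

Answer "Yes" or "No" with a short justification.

No - no valid derivation exists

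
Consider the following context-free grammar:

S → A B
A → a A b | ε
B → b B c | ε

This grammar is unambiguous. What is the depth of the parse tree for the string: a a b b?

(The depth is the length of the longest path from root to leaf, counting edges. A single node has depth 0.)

4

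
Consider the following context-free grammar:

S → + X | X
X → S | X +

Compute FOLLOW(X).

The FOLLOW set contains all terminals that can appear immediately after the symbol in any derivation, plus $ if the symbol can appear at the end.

We compute FOLLOW(X) using the standard algorithm.
FOLLOW(S) starts with {$}.
FIRST(S) = {+}
FIRST(X) = {+}
FOLLOW(S) = {$, +}
FOLLOW(X) = {$, +}
Therefore, FOLLOW(X) = {$, +}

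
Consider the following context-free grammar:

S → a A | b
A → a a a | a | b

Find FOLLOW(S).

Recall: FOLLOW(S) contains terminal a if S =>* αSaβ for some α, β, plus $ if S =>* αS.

We compute FOLLOW(S) using the standard algorithm.
FOLLOW(S) starts with {$}.
FIRST(A) = {a, b}
FIRST(S) = {a, b}
FOLLOW(A) = {$}
FOLLOW(S) = {$}
Therefore, FOLLOW(S) = {$}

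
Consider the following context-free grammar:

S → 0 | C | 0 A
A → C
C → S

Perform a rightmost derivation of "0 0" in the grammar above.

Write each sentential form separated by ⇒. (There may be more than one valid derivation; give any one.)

S ⇒ 0 A ⇒ 0 C ⇒ 0 S ⇒ 0 0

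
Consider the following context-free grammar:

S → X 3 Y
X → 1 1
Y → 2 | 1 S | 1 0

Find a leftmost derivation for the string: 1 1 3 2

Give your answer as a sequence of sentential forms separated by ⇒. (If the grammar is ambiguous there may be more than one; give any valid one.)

S ⇒ X 3 Y ⇒ 1 1 3 Y ⇒ 1 1 3 2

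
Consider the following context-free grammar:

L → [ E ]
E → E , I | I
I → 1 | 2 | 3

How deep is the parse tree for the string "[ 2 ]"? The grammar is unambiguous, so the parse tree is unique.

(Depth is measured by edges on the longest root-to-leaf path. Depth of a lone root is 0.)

3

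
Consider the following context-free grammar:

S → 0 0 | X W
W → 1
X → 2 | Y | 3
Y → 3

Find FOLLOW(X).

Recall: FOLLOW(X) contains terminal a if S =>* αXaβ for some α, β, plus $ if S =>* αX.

We compute FOLLOW(X) using the standard algorithm.
FOLLOW(S) starts with {$}.
FIRST(S) = {0, 2, 3}
FIRST(W) = {1}
FIRST(X) = {2, 3}
FIRST(Y) = {3}
FOLLOW(S) = {$}
FOLLOW(W) = {$}
FOLLOW(X) = {1}
FOLLOW(Y) = {1}
Therefore, FOLLOW(X) = {1}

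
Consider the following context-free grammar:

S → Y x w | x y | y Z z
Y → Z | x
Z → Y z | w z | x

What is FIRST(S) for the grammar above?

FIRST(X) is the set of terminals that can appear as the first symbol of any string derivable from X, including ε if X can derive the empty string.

We compute FIRST(S) using the standard algorithm.
FIRST(S) = {w, x, y}
FIRST(Y) = {w, x}
FIRST(Z) = {w, x}
Therefore, FIRST(S) = {w, x, y}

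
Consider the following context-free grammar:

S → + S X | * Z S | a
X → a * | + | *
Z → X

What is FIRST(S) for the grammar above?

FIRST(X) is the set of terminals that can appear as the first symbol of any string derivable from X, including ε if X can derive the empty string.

We compute FIRST(S) using the standard algorithm.
FIRST(S) = {*, +, a}
FIRST(X) = {*, +, a}
FIRST(Z) = {*, +, a}
Therefore, FIRST(S) = {*, +, a}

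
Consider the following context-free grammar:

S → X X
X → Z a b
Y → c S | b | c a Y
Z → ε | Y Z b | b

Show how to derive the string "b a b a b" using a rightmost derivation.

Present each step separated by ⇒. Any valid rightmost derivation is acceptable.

S ⇒ X X ⇒ X Z a b ⇒ X a b ⇒ Z a b a b ⇒ b a b a b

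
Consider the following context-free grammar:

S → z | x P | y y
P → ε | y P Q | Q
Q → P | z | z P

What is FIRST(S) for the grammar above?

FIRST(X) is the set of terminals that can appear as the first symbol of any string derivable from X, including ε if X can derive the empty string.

We compute FIRST(S) using the standard algorithm.
FIRST(P) = {y, z, ε}
FIRST(Q) = {y, z, ε}
FIRST(S) = {x, y, z}
Therefore, FIRST(S) = {x, y, z}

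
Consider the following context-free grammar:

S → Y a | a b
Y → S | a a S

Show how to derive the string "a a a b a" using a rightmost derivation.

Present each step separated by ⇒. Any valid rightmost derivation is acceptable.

S ⇒ Y a ⇒ a a S a ⇒ a a a b a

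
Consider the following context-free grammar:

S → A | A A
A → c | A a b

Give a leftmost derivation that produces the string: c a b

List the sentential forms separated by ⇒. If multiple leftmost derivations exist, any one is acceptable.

S ⇒ A ⇒ A a b ⇒ c a b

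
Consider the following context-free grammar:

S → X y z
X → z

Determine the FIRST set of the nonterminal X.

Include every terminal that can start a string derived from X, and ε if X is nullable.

We compute FIRST(X) using the standard algorithm.
FIRST(S) = {z}
FIRST(X) = {z}
Therefore, FIRST(X) = {z}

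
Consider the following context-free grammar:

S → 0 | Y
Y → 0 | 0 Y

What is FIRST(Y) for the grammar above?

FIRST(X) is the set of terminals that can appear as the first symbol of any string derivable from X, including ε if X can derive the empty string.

We compute FIRST(Y) using the standard algorithm.
FIRST(S) = {0}
FIRST(Y) = {0}
Therefore, FIRST(Y) = {0}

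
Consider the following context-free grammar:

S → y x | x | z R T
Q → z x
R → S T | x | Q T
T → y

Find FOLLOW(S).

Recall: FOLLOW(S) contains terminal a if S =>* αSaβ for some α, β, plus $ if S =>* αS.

We compute FOLLOW(S) using the standard algorithm.
FOLLOW(S) starts with {$}.
FIRST(Q) = {z}
FIRST(R) = {x, y, z}
FIRST(S) = {x, y, z}
FIRST(T) = {y}
FOLLOW(Q) = {y}
FOLLOW(R) = {y}
FOLLOW(S) = {$, y}
FOLLOW(T) = {$, y}
Therefore, FOLLOW(S) = {$, y}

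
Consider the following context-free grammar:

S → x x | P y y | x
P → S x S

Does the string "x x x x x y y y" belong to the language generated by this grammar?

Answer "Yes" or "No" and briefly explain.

No - no valid derivation exists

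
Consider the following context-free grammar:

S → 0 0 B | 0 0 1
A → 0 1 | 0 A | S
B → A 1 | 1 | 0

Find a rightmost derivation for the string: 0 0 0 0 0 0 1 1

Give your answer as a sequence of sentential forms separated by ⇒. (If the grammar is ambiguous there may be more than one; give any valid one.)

S ⇒ 0 0 B ⇒ 0 0 A 1 ⇒ 0 0 0 A 1 ⇒ 0 0 0 0 A 1 ⇒ 0 0 0 0 0 A 1 ⇒ 0 0 0 0 0 0 1 1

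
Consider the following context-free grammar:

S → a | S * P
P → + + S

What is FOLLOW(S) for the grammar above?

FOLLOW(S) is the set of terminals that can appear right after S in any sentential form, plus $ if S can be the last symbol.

We compute FOLLOW(S) using the standard algorithm.
FOLLOW(S) starts with {$}.
FIRST(P) = {+}
FIRST(S) = {a}
FOLLOW(P) = {$, *}
FOLLOW(S) = {$, *}
Therefore, FOLLOW(S) = {$, *}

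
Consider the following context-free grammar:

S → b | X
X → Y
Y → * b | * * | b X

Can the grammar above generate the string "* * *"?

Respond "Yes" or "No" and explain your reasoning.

No - no valid derivation exists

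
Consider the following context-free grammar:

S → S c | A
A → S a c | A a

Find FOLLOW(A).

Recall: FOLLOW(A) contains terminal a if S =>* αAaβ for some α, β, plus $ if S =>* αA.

We compute FOLLOW(A) using the standard algorithm.
FOLLOW(S) starts with {$}.
FIRST(A) = {}
FIRST(S) = {}
FOLLOW(A) = {$, a, c}
FOLLOW(S) = {$, a, c}
Therefore, FOLLOW(A) = {$, a, c}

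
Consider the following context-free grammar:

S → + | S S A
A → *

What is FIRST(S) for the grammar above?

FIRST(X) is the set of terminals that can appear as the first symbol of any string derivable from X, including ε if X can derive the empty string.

We compute FIRST(S) using the standard algorithm.
FIRST(A) = {*}
FIRST(S) = {+}
Therefore, FIRST(S) = {+}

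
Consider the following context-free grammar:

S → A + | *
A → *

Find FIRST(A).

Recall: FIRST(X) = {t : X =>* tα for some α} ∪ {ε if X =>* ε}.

We compute FIRST(A) using the standard algorithm.
FIRST(A) = {*}
FIRST(S) = {*}
Therefore, FIRST(A) = {*}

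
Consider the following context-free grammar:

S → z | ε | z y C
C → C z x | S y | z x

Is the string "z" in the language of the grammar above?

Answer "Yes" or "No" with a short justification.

Yes - a valid derivation exists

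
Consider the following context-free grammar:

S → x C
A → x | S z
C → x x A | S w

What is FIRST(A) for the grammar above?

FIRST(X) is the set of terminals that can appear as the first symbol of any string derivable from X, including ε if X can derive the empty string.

We compute FIRST(A) using the standard algorithm.
FIRST(A) = {x}
FIRST(C) = {x}
FIRST(S) = {x}
Therefore, FIRST(A) = {x}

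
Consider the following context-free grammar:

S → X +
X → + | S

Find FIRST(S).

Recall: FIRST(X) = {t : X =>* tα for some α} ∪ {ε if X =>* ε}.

We compute FIRST(S) using the standard algorithm.
FIRST(S) = {+}
FIRST(X) = {+}
Therefore, FIRST(S) = {+}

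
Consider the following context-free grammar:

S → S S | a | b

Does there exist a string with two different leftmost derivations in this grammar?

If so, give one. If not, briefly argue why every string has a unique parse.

Yes - the string 'b a b a a' has two distinct leftmost derivations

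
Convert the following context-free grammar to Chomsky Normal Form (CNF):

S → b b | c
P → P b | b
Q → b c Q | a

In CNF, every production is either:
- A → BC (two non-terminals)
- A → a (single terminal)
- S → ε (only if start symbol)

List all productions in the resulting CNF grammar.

TB → b; S → c; P → b; TC → c; Q → a; S → TB TB; P → P TB; Q → TB X0; X0 → TC Q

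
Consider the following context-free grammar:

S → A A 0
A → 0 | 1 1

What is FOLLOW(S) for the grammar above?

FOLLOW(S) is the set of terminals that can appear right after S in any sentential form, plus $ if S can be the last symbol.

We compute FOLLOW(S) using the standard algorithm.
FOLLOW(S) starts with {$}.
FIRST(A) = {0, 1}
FIRST(S) = {0, 1}
FOLLOW(A) = {0, 1}
FOLLOW(S) = {$}
Therefore, FOLLOW(S) = {$}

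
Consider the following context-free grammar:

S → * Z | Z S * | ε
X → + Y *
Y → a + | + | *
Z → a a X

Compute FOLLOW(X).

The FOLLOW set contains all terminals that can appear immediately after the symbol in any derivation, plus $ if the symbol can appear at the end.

We compute FOLLOW(X) using the standard algorithm.
FOLLOW(S) starts with {$}.
FIRST(S) = {*, a, ε}
FIRST(X) = {+}
FIRST(Y) = {*, +, a}
FIRST(Z) = {a}
FOLLOW(S) = {$, *}
FOLLOW(X) = {$, *, a}
FOLLOW(Y) = {*}
FOLLOW(Z) = {$, *, a}
Therefore, FOLLOW(X) = {$, *, a}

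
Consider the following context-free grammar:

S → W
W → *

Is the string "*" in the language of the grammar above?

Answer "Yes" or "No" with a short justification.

Yes - a valid derivation exists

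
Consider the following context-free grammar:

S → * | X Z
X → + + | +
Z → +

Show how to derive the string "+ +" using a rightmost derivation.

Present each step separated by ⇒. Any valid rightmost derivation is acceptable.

S ⇒ X Z ⇒ X + ⇒ + +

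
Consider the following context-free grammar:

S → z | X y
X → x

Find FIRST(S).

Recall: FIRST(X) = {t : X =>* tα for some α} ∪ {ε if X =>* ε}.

We compute FIRST(S) using the standard algorithm.
FIRST(S) = {x, z}
FIRST(X) = {x}
Therefore, FIRST(S) = {x, z}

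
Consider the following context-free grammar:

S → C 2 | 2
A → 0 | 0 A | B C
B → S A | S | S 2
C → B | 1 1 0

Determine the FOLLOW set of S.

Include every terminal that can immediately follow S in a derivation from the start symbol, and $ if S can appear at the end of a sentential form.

We compute FOLLOW(S) using the standard algorithm.
FOLLOW(S) starts with {$}.
FIRST(A) = {0, 1, 2}
FIRST(B) = {1, 2}
FIRST(C) = {1, 2}
FIRST(S) = {1, 2}
FOLLOW(A) = {1, 2}
FOLLOW(B) = {1, 2}
FOLLOW(C) = {1, 2}
FOLLOW(S) = {$, 0, 1, 2}
Therefore, FOLLOW(S) = {$, 0, 1, 2}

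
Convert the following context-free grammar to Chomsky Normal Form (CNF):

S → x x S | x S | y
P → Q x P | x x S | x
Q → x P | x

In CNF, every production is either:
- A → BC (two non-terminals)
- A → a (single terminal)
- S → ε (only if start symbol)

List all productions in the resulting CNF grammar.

TX → x; S → y; P → x; Q → x; S → TX X0; X0 → TX S; S → TX S; P → Q X1; X1 → TX P; P → TX X2; X2 → TX S; Q → TX P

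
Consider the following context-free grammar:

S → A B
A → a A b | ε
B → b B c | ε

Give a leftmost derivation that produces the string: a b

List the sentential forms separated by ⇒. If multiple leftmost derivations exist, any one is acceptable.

S ⇒ A B ⇒ a A b B ⇒ a b B ⇒ a b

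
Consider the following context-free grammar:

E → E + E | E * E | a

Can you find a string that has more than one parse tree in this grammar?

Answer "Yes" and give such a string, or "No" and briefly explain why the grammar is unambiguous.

Yes - the string 'a * a + a * a * a * a' has two distinct parse trees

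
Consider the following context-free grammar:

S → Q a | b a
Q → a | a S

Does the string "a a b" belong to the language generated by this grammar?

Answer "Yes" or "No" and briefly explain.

No - no valid derivation exists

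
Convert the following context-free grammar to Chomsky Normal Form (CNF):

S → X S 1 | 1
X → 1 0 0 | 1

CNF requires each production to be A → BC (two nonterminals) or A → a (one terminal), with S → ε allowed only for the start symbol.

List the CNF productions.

T1 → 1; S → 1; T0 → 0; X → 1; S → X X0; X0 → S T1; X → T1 X1; X1 → T0 T0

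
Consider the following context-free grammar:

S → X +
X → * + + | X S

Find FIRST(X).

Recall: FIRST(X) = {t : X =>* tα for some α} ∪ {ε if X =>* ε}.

We compute FIRST(X) using the standard algorithm.
FIRST(S) = {*}
FIRST(X) = {*}
Therefore, FIRST(X) = {*}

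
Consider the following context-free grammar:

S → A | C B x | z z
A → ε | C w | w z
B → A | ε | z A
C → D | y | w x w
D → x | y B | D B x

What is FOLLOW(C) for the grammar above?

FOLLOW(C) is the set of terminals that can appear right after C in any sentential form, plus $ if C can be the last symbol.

We compute FOLLOW(C) using the standard algorithm.
FOLLOW(S) starts with {$}.
FIRST(A) = {w, x, y, ε}
FIRST(B) = {w, x, y, z, ε}
FIRST(C) = {w, x, y}
FIRST(D) = {x, y}
FIRST(S) = {w, x, y, z, ε}
FOLLOW(A) = {$, w, x, y, z}
FOLLOW(B) = {w, x, y, z}
FOLLOW(C) = {w, x, y, z}
FOLLOW(D) = {w, x, y, z}
FOLLOW(S) = {$}
Therefore, FOLLOW(C) = {w, x, y, z}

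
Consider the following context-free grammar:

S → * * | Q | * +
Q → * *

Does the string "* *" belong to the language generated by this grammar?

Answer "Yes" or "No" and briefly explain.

Yes - a valid derivation exists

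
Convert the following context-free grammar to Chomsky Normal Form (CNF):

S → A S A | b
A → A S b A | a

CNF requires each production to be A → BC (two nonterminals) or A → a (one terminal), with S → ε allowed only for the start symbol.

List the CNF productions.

S → b; TB → b; A → a; S → A X0; X0 → S A; A → A X1; X1 → S X2; X2 → TB A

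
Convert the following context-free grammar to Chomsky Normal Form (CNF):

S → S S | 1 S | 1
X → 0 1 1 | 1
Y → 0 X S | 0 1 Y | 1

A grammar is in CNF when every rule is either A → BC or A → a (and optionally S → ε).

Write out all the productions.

T1 → 1; S → 1; T0 → 0; X → 1; Y → 1; S → S S; S → T1 S; X → T0 X0; X0 → T1 T1; Y → T0 X1; X1 → X S; Y → T0 X2; X2 → T1 Y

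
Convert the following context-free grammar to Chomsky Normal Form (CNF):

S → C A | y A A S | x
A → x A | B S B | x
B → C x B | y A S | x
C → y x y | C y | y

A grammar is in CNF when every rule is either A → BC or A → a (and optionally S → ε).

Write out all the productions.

TY → y; S → x; TX → x; A → x; B → x; C → y; S → C A; S → TY X0; X0 → A X1; X1 → A S; A → TX A; A → B X2; X2 → S B; B → C X3; X3 → TX B; B → TY X4; X4 → A S; C → TY X5; X5 → TX TY; C → C TY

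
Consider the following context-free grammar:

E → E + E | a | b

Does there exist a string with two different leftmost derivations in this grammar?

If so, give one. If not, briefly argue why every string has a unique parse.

Yes - the string 'b + b + a' has two distinct leftmost derivations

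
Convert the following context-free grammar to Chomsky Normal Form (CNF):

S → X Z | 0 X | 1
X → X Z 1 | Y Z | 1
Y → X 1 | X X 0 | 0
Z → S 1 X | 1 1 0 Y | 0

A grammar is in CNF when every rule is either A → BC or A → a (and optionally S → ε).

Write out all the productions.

T0 → 0; S → 1; T1 → 1; X → 1; Y → 0; Z → 0; S → X Z; S → T0 X; X → X X0; X0 → Z T1; X → Y Z; Y → X T1; Y → X X1; X1 → X T0; Z → S X2; X2 → T1 X; Z → T1 X3; X3 → T1 X4; X4 → T0 Y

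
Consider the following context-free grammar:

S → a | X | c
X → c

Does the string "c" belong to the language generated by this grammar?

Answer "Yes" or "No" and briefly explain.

Yes - a valid derivation exists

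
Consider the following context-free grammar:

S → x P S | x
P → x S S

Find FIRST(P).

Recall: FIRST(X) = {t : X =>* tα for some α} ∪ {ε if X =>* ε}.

We compute FIRST(P) using the standard algorithm.
FIRST(P) = {x}
FIRST(S) = {x}
Therefore, FIRST(P) = {x}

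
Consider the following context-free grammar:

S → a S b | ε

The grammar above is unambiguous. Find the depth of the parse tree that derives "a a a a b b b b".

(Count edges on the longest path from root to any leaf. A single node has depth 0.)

5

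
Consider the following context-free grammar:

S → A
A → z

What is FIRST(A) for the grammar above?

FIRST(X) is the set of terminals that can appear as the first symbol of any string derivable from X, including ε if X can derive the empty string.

We compute FIRST(A) using the standard algorithm.
FIRST(A) = {z}
FIRST(S) = {z}
Therefore, FIRST(A) = {z}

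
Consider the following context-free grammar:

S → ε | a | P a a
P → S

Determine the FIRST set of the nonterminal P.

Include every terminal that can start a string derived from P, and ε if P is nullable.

We compute FIRST(P) using the standard algorithm.
FIRST(P) = {a, ε}
FIRST(S) = {a, ε}
Therefore, FIRST(P) = {a, ε}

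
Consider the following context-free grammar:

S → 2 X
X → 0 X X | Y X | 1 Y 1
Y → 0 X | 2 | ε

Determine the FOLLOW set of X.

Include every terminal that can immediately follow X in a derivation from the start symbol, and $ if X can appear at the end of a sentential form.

We compute FOLLOW(X) using the standard algorithm.
FOLLOW(S) starts with {$}.
FIRST(S) = {2}
FIRST(X) = {0, 1, 2}
FIRST(Y) = {0, 2, ε}
FOLLOW(S) = {$}
FOLLOW(X) = {$, 0, 1, 2}
FOLLOW(Y) = {0, 1, 2}
Therefore, FOLLOW(X) = {$, 0, 1, 2}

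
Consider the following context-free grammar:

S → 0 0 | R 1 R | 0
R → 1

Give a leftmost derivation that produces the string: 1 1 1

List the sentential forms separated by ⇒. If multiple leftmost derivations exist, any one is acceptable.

S ⇒ R 1 R ⇒ 1 1 R ⇒ 1 1 1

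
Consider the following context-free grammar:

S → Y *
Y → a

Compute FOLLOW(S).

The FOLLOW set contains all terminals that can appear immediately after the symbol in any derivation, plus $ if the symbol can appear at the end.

We compute FOLLOW(S) using the standard algorithm.
FOLLOW(S) starts with {$}.
FIRST(S) = {a}
FIRST(Y) = {a}
FOLLOW(S) = {$}
FOLLOW(Y) = {*}
Therefore, FOLLOW(S) = {$}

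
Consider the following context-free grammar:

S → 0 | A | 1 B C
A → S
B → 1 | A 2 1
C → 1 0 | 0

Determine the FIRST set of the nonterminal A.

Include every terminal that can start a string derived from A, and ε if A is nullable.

We compute FIRST(A) using the standard algorithm.
FIRST(A) = {0, 1}
FIRST(B) = {0, 1}
FIRST(C) = {0, 1}
FIRST(S) = {0, 1}
Therefore, FIRST(A) = {0, 1}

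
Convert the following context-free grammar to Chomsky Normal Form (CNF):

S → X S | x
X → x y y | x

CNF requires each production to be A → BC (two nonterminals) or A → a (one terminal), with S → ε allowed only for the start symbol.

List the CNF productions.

S → x; TX → x; TY → y; X → x; S → X S; X → TX X0; X0 → TY TY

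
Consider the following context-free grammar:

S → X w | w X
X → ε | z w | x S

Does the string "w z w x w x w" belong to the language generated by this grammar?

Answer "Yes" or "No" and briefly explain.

No - no valid derivation exists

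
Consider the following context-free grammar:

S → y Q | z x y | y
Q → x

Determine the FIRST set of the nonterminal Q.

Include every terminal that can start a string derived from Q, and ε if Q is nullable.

We compute FIRST(Q) using the standard algorithm.
FIRST(Q) = {x}
FIRST(S) = {y, z}
Therefore, FIRST(Q) = {x}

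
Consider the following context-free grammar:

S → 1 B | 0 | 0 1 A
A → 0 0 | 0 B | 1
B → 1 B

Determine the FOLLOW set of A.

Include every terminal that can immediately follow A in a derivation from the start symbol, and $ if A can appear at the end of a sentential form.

We compute FOLLOW(A) using the standard algorithm.
FOLLOW(S) starts with {$}.
FIRST(A) = {0, 1}
FIRST(B) = {1}
FIRST(S) = {0, 1}
FOLLOW(A) = {$}
FOLLOW(B) = {$}
FOLLOW(S) = {$}
Therefore, FOLLOW(A) = {$}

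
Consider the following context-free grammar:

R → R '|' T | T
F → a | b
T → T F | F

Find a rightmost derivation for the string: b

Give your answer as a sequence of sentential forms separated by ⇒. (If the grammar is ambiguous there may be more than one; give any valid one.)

R ⇒ T ⇒ F ⇒ b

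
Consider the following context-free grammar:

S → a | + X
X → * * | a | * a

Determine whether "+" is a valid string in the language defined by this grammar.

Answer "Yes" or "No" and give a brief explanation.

No - no valid derivation exists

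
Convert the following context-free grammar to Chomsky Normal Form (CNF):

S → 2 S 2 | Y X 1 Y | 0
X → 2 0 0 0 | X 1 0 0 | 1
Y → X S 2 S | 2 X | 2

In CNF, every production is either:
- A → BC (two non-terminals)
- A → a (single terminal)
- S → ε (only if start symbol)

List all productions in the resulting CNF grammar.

T2 → 2; T1 → 1; S → 0; T0 → 0; X → 1; Y → 2; S → T2 X0; X0 → S T2; S → Y X1; X1 → X X2; X2 → T1 Y; X → T2 X3; X3 → T0 X4; X4 → T0 T0; X → X X5; X5 → T1 X6; X6 → T0 T0; Y → X X7; X7 → S X8; X8 → T2 S; Y → T2 X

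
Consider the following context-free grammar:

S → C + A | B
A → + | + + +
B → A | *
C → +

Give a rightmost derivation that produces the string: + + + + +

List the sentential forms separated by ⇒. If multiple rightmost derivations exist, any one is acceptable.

S ⇒ C + A ⇒ C + + + + ⇒ + + + + +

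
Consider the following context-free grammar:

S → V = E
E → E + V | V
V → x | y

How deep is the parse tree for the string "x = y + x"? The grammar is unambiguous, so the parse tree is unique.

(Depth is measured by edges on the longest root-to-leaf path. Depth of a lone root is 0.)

4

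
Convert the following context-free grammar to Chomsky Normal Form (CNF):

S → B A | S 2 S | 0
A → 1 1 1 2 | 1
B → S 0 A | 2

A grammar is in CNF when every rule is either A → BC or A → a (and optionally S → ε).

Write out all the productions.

T2 → 2; S → 0; T1 → 1; A → 1; T0 → 0; B → 2; S → B A; S → S X0; X0 → T2 S; A → T1 X1; X1 → T1 X2; X2 → T1 T2; B → S X3; X3 → T0 A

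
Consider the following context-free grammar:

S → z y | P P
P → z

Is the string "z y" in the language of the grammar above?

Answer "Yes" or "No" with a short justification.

Yes - a valid derivation exists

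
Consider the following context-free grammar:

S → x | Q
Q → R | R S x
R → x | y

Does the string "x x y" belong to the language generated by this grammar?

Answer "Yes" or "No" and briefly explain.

No - no valid derivation exists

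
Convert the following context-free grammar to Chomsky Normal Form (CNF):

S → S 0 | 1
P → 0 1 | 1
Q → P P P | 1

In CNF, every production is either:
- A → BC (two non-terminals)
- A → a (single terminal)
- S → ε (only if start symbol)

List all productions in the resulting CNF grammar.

T0 → 0; S → 1; T1 → 1; P → 1; Q → 1; S → S T0; P → T0 T1; Q → P X0; X0 → P P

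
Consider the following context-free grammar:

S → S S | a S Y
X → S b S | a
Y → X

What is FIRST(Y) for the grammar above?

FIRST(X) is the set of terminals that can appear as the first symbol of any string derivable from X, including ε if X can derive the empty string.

We compute FIRST(Y) using the standard algorithm.
FIRST(S) = {a}
FIRST(X) = {a}
FIRST(Y) = {a}
Therefore, FIRST(Y) = {a}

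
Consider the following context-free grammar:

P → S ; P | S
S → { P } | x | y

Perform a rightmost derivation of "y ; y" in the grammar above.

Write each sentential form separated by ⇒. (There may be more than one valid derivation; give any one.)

P ⇒ S ; P ⇒ S ; S ⇒ S ; y ⇒ y ; y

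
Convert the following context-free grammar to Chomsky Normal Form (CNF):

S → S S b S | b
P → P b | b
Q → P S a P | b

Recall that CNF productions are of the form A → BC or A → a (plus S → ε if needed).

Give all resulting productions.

TB → b; S → b; P → b; TA → a; Q → b; S → S X0; X0 → S X1; X1 → TB S; P → P TB; Q → P X2; X2 → S X3; X3 → TA P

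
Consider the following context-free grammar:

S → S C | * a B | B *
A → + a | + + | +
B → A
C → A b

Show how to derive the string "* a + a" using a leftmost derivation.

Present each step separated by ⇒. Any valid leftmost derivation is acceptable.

S ⇒ * a B ⇒ * a A ⇒ * a + a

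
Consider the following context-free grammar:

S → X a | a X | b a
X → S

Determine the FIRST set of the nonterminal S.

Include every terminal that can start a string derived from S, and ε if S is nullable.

We compute FIRST(S) using the standard algorithm.
FIRST(S) = {a, b}
FIRST(X) = {a, b}
Therefore, FIRST(S) = {a, b}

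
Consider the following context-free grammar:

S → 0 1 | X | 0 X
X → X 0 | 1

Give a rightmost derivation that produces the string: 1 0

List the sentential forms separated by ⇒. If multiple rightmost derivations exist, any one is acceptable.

S ⇒ X ⇒ X 0 ⇒ 1 0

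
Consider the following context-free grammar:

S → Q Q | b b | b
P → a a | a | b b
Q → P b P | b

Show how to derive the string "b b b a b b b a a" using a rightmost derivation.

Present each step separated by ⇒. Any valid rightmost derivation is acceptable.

S ⇒ Q Q ⇒ Q P b P ⇒ Q P b a a ⇒ Q b b b a a ⇒ P b P b b b a a ⇒ P b a b b b a a ⇒ b b b a b b b a a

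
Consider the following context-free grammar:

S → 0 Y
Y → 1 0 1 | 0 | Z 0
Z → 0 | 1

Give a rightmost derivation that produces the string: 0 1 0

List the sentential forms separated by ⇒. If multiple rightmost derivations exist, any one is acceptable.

S ⇒ 0 Y ⇒ 0 Z 0 ⇒ 0 1 0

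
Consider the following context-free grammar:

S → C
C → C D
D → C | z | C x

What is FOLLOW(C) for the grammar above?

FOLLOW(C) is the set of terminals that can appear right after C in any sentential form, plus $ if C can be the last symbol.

We compute FOLLOW(C) using the standard algorithm.
FOLLOW(S) starts with {$}.
FIRST(C) = {}
FIRST(D) = {z}
FIRST(S) = {}
FOLLOW(C) = {$, x, z}
FOLLOW(D) = {$, x, z}
FOLLOW(S) = {$}
Therefore, FOLLOW(C) = {$, x, z}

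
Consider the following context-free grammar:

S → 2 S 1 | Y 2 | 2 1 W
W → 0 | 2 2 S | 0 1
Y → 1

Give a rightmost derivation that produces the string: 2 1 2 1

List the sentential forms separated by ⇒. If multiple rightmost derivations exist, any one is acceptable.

S ⇒ 2 S 1 ⇒ 2 Y 2 1 ⇒ 2 1 2 1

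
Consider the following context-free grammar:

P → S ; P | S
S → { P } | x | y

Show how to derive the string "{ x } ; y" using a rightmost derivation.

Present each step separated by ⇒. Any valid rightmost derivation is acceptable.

P ⇒ S ; P ⇒ S ; S ⇒ S ; y ⇒ { P } ; y ⇒ { S } ; y ⇒ { x } ; y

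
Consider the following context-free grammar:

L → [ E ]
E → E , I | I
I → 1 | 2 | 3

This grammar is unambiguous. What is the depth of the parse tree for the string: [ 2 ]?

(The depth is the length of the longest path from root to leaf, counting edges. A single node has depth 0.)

3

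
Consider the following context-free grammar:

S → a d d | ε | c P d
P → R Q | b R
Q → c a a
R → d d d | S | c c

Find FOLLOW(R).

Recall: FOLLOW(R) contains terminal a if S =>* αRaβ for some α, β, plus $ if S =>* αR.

We compute FOLLOW(R) using the standard algorithm.
FOLLOW(S) starts with {$}.
FIRST(P) = {a, b, c, d}
FIRST(Q) = {c}
FIRST(R) = {a, c, d, ε}
FIRST(S) = {a, c, ε}
FOLLOW(P) = {d}
FOLLOW(Q) = {d}
FOLLOW(R) = {c, d}
FOLLOW(S) = {$, c, d}
Therefore, FOLLOW(R) = {c, d}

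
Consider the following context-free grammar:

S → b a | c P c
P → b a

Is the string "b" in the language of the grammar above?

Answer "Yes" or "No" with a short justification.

No - no valid derivation exists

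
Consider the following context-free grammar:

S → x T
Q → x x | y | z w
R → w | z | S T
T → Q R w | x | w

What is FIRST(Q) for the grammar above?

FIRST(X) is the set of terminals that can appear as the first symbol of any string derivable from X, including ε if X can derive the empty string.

We compute FIRST(Q) using the standard algorithm.
FIRST(Q) = {x, y, z}
FIRST(R) = {w, x, z}
FIRST(S) = {x}
FIRST(T) = {w, x, y, z}
Therefore, FIRST(Q) = {x, y, z}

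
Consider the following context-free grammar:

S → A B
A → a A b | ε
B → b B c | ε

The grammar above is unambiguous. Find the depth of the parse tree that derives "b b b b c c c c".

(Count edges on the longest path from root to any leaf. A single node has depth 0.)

6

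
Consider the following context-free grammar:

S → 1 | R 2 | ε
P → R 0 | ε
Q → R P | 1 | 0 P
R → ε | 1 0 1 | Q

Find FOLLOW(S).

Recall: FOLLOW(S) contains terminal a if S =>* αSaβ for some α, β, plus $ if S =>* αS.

We compute FOLLOW(S) using the standard algorithm.
FOLLOW(S) starts with {$}.
FIRST(P) = {0, 1, ε}
FIRST(Q) = {0, 1, ε}
FIRST(R) = {0, 1, ε}
FIRST(S) = {0, 1, 2, ε}
FOLLOW(P) = {0, 1, 2}
FOLLOW(Q) = {0, 1, 2}
FOLLOW(R) = {0, 1, 2}
FOLLOW(S) = {$}
Therefore, FOLLOW(S) = {$}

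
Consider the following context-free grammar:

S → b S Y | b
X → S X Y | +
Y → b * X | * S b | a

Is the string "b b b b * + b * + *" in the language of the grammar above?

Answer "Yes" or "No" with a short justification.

No - no valid derivation exists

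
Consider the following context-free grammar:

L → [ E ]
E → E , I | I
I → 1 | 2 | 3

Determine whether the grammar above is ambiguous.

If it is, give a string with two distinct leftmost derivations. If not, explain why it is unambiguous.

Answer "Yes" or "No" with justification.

No - the grammar is unambiguous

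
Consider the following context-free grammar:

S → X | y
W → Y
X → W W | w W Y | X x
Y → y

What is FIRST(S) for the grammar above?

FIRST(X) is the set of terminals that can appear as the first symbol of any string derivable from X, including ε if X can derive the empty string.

We compute FIRST(S) using the standard algorithm.
FIRST(S) = {w, y}
FIRST(W) = {y}
FIRST(X) = {w, y}
FIRST(Y) = {y}
Therefore, FIRST(S) = {w, y}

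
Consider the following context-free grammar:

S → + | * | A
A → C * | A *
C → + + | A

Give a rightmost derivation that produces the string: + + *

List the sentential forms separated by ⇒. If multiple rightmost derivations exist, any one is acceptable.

S ⇒ A ⇒ C * ⇒ + + *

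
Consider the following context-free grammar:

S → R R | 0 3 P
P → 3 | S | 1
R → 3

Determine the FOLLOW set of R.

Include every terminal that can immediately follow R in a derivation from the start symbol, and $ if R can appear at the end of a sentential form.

We compute FOLLOW(R) using the standard algorithm.
FOLLOW(S) starts with {$}.
FIRST(P) = {0, 1, 3}
FIRST(R) = {3}
FIRST(S) = {0, 3}
FOLLOW(P) = {$}
FOLLOW(R) = {$, 3}
FOLLOW(S) = {$}
Therefore, FOLLOW(R) = {$, 3}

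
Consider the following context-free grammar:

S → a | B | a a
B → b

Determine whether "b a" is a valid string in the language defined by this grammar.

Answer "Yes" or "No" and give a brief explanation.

No - no valid derivation exists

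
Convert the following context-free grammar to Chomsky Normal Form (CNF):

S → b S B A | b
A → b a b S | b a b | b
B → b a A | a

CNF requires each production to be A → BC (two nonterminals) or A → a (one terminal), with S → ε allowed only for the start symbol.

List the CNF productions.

TB → b; S → b; TA → a; A → b; B → a; S → TB X0; X0 → S X1; X1 → B A; A → TB X2; X2 → TA X3; X3 → TB S; A → TB X4; X4 → TA TB; B → TB X5; X5 → TA A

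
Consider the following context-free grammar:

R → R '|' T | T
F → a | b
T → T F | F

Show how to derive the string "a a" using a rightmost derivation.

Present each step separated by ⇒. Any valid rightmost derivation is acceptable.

R ⇒ T ⇒ T F ⇒ T a ⇒ F a ⇒ a a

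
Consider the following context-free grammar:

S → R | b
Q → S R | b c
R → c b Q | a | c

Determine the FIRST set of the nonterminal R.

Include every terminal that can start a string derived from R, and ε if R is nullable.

We compute FIRST(R) using the standard algorithm.
FIRST(Q) = {a, b, c}
FIRST(R) = {a, c}
FIRST(S) = {a, b, c}
Therefore, FIRST(R) = {a, c}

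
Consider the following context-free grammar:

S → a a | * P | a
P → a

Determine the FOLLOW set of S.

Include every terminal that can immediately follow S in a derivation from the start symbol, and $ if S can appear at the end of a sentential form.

We compute FOLLOW(S) using the standard algorithm.
FOLLOW(S) starts with {$}.
FIRST(P) = {a}
FIRST(S) = {*, a}
FOLLOW(P) = {$}
FOLLOW(S) = {$}
Therefore, FOLLOW(S) = {$}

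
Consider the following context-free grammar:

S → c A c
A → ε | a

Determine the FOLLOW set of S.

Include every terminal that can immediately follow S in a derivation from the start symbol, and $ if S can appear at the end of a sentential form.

We compute FOLLOW(S) using the standard algorithm.
FOLLOW(S) starts with {$}.
FIRST(A) = {a, ε}
FIRST(S) = {c}
FOLLOW(A) = {c}
FOLLOW(S) = {$}
Therefore, FOLLOW(S) = {$}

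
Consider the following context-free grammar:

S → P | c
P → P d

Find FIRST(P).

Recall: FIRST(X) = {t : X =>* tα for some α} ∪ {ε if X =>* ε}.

We compute FIRST(P) using the standard algorithm.
FIRST(P) = {}
FIRST(S) = {c}
Therefore, FIRST(P) = {}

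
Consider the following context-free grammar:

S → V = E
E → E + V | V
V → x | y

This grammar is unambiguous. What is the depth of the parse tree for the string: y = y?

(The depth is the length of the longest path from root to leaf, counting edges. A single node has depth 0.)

3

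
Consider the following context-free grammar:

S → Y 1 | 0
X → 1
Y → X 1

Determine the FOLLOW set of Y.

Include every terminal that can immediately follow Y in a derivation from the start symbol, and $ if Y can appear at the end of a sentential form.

We compute FOLLOW(Y) using the standard algorithm.
FOLLOW(S) starts with {$}.
FIRST(S) = {0, 1}
FIRST(X) = {1}
FIRST(Y) = {1}
FOLLOW(S) = {$}
FOLLOW(X) = {1}
FOLLOW(Y) = {1}
Therefore, FOLLOW(Y) = {1}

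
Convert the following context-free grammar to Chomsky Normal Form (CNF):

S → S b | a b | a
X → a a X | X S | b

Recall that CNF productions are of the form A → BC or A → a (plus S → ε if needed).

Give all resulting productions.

TB → b; TA → a; S → a; X → b; S → S TB; S → TA TB; X → TA X0; X0 → TA X; X → X S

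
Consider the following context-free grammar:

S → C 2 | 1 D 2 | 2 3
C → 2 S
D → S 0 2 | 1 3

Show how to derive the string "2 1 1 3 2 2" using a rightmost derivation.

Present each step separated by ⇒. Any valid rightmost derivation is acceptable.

S ⇒ C 2 ⇒ 2 S 2 ⇒ 2 1 D 2 2 ⇒ 2 1 1 3 2 2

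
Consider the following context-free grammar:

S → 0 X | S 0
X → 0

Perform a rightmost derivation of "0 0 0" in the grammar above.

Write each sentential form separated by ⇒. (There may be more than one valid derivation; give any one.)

S ⇒ S 0 ⇒ 0 X 0 ⇒ 0 0 0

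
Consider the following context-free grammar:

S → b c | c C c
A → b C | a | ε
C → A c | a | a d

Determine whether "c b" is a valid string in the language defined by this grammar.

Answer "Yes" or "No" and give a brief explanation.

No - no valid derivation exists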